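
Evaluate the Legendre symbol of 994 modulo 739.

Reduce the numerator: 994 ≡ 255 (mod 739), so (994|739) = (255|739).
Both 255 ≡ 3 and 739 ≡ 3 (mod 4), so reciprocity gives (255|739) = -(739|255). Reduce: 739 ≡ 229 (mod 255). Now have -(229|255).
229 ≡ 1 (mod 4), so quadratic reciprocity gives (229|255) = (255|229). Reduce: 255 ≡ 26 (mod 229). Now have -(26|229).
Factor out 2: 26 = 2·13. Since 229 ≡ 5 (mod 8), (2|229) = -1. Now have (13|229).
13 ≡ 1 (mod 4), so quadratic reciprocity gives (13|229) = (229|13). Reduce: 229 ≡ 8 (mod 13). Now have (8|13).
Factor out 2: 8 = 2^3. Since 13 ≡ 5 (mod 8), (2|13) = -1, and (2|13)^3 = -1. Now have -(1|13).
(1|13) = 1. Collecting the sign factors: -1.

-1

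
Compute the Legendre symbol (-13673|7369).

(-13673|7369)
  = (1065|7369)    [-13673 ≡ 1065 mod 7369]
  = (7369|1065)    [QR: 1065 ≡ 1 mod 4, sign kept]
  = (979|1065)    [7369 ≡ 979 mod 1065]
  = (1065|979)    [QR: 1065 ≡ 1 mod 4, sign kept]
  = (86|979)    [1065 ≡ 86 mod 979]
  = -(43|979)    [979 ≡ 3 mod 8 ⇒ (2|979) = -1]
  = (979|43)    [QR: both ≡ 3 mod 4, sign flips]
  = (33|43)    [979 ≡ 33 mod 43]
  = (43|33)    [QR: 33 ≡ 1 mod 4, sign kept]
  = (10|33)    [43 ≡ 10 mod 33]
  = (5|33)    [33 ≡ 1 mod 8 ⇒ (2|33) = +1]
  = (33|5)    [QR: 5 ≡ 1 mod 4, sign kept]
  = (3|5)    [33 ≡ 3 mod 5]
  = (5|3)    [QR: 5 ≡ 1 mod 4, sign kept]
  = (2|3)    [5 ≡ 2 mod 3]
  = -(1|3)    [3 ≡ 3 mod 8 ⇒ (2|3) = -1]
  = -1    [(1|3) = 1]

-1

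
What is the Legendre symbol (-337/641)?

Pull out -1: (-337/641) = (-1/641)·(337/641). Since 641 ≡ 1 (mod 4), (-1/641) = +1. Now have (337/641).
337 ≡ 1 (mod 4), so quadratic reciprocity gives (337/641) = (641/337). Reduce: 641 ≡ 304 (mod 337). Now have (304/337).
Factor out 2: 304 = 2^4·19. Since 337 ≡ 1 (mod 8), (2/337) = +1, and (2/337)^4 = +1. Now have (19/337).
337 ≡ 1 (mod 4), so quadratic reciprocity gives (19/337) = (337/19). Reduce: 337 ≡ 14 (mod 19). Now have (14/19).
Factor out 2: 14 = 2·7. Since 19 ≡ 3 (mod 8), (2/19) = -1. Now have -(7/19).
Both 7 ≡ 3 and 19 ≡ 3 (mod 4), so reciprocity gives (7/19) = -(19/7). Reduce: 19 ≡ 5 (mod 7). Now have (5/7).
5 ≡ 1 (mod 4), so quadratic reciprocity gives (5/7) = (7/5). Reduce: 7 ≡ 2 (mod 5). Now have (2/5).
Factor out 2: 2 = 2. Since 5 ≡ 5 (mod 8), (2/5) = -1. Now have -(1/5).
(1/5) = 1. Collecting the sign factors: -1.

-1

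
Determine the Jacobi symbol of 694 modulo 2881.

1

Factor out 2: 694 = 2·347. Since 2881 ≡ 1 (mod 8), (2/2881) = +1. Now have (347/2881).
2881 ≡ 1 (mod 4), so quadratic reciprocity gives (347/2881) = (2881/347). Reduce: 2881 ≡ 105 (mod 347). Now have (105/347).
105 ≡ 1 (mod 4), so quadratic reciprocity gives (105/347) = (347/105). Reduce: 347 ≡ 32 (mod 105). Now have (32/105).
Factor out 2: 32 = 2^5. Since 105 ≡ 1 (mod 8), (2/105) = +1, and (2/105)^5 = +1. Now have (1/105).
(1/105) = 1. Collecting the sign factors: 1.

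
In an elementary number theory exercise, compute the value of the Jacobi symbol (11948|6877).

1

(11948|6877)
  = (5071|6877)    [11948 ≡ 5071 mod 6877]
  = (6877|5071)    [QR: 6877 ≡ 1 mod 4, sign kept]
  = (1806|5071)    [6877 ≡ 1806 mod 5071]
  = (903|5071)    [5071 ≡ 7 mod 8 ⇒ (2|5071) = +1]
  = -(5071|903)    [QR: both ≡ 3 mod 4, sign flips]
  = -(556|903)    [5071 ≡ 556 mod 903]
  = -(139|903)    [903 ≡ 7 mod 8 ⇒ (2|903)^2 = +1]
  = (903|139)    [QR: both ≡ 3 mod 4, sign flips]
  = (69|139)    [903 ≡ 69 mod 139]
  = (139|69)    [QR: 69 ≡ 1 mod 4, sign kept]
  = (1|69)    [139 ≡ 1 mod 69]
  = 1    [(1|69) = 1]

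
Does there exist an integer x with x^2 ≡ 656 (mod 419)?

Reduce the numerator: 656 ≡ 237 (mod 419), so (656/419) = (237/419).
237 ≡ 1 (mod 4), so quadratic reciprocity gives (237/419) = (419/237). Reduce: 419 ≡ 182 (mod 237). Now have (182/237).
Factor out 2: 182 = 2·91. Since 237 ≡ 5 (mod 8), (2/237) = -1. Now have -(91/237).
237 ≡ 1 (mod 4), so quadratic reciprocity gives (91/237) = (237/91). Reduce: 237 ≡ 55 (mod 91). Now have -(55/91).
Both 55 ≡ 3 and 91 ≡ 3 (mod 4), so reciprocity gives (55/91) = -(91/55). Reduce: 91 ≡ 36 (mod 55). Now have (36/55).
Factor out 2: 36 = 2^2·9. Since 55 ≡ 7 (mod 8), (2/55) = +1, and (2/55)^2 = +1. Now have (9/55).
9 ≡ 1 (mod 4), so quadratic reciprocity gives (9/55) = (55/9). Reduce: 55 ≡ 1 (mod 9). Now have (1/9).
(1/9) = 1. Collecting the sign factors: 1.
The Legendre symbol is 1, so x^2 ≡ 656 (mod 419) has solution.

yes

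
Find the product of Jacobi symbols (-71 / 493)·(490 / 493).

By multiplicativity, (-71·490 / 493) = (-71 / 493)·(490 / 493).
First factor (-71 / 493):
(-71 / 493)
  = (422 / 493)    [-71 ≡ 422 mod 493]
  = -(211 / 493)    [493 ≡ 5 mod 8 ⇒ (2 / 493) = -1]
  = -(493 / 211)    [QR: 493 ≡ 1 mod 4, sign kept]
  = -(71 / 211)    [493 ≡ 71 mod 211]
  = (211 / 71)    [QR: both ≡ 3 mod 4, sign flips]
  = (69 / 71)    [211 ≡ 69 mod 71]
  = (71 / 69)    [QR: 69 ≡ 1 mod 4, sign kept]
  = (2 / 69)    [71 ≡ 2 mod 69]
  = -(1 / 69)    [69 ≡ 5 mod 8 ⇒ (2 / 69) = -1]
  = -1    [(1 / 69) = 1]
Second factor (490 / 493):
(490 / 493)
  = -(245 / 493)    [493 ≡ 5 mod 8 ⇒ (2 / 493) = -1]
  = -(493 / 245)    [QR: 245 ≡ 1 mod 4, sign kept]
  = -(3 / 245)    [493 ≡ 3 mod 245]
  = -(245 / 3)    [QR: 245 ≡ 1 mod 4, sign kept]
  = -(2 / 3)    [245 ≡ 2 mod 3]
  = (1 / 3)    [3 ≡ 3 mod 8 ⇒ (2 / 3) = -1]
  = 1    [(1 / 3) = 1]
Product: (-1)·(1) = -1.

-1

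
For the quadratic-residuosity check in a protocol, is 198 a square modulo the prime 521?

yes

Factor out 2: 198 = 2·99. Since 521 ≡ 1 (mod 8), (2/521) = +1. Now have (99/521).
521 ≡ 1 (mod 4), so quadratic reciprocity gives (99/521) = (521/99). Reduce: 521 ≡ 26 (mod 99). Now have (26/99).
Factor out 2: 26 = 2·13. Since 99 ≡ 3 (mod 8), (2/99) = -1. Now have -(13/99).
13 ≡ 1 (mod 4), so quadratic reciprocity gives (13/99) = (99/13). Reduce: 99 ≡ 8 (mod 13). Now have -(8/13).
Factor out 2: 8 = 2^3. Since 13 ≡ 5 (mod 8), (2/13) = -1, and (2/13)^3 = -1. Now have (1/13).
(1/13) = 1. Collecting the sign factors: 1.
(198/521) = 1, and 521 is prime, so 198 is a quadratic residue mod 521.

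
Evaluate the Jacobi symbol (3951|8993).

-1

8993 ≡ 1 (mod 4), so quadratic reciprocity gives (3951|8993) = (8993|3951). Reduce: 8993 ≡ 1091 (mod 3951). Now have (1091|3951).
Both 1091 ≡ 3 and 3951 ≡ 3 (mod 4), so reciprocity gives (1091|3951) = -(3951|1091). Reduce: 3951 ≡ 678 (mod 1091). Now have -(678|1091).
Factor out 2: 678 = 2·339. Since 1091 ≡ 3 (mod 8), (2|1091) = -1. Now have (339|1091).
Both 339 ≡ 3 and 1091 ≡ 3 (mod 4), so reciprocity gives (339|1091) = -(1091|339). Reduce: 1091 ≡ 74 (mod 339). Now have -(74|339).
Factor out 2: 74 = 2·37. Since 339 ≡ 3 (mod 8), (2|339) = -1. Now have (37|339).
37 ≡ 1 (mod 4), so quadratic reciprocity gives (37|339) = (339|37). Reduce: 339 ≡ 6 (mod 37). Now have (6|37).
Factor out 2: 6 = 2·3. Since 37 ≡ 5 (mod 8), (2|37) = -1. Now have -(3|37).
37 ≡ 1 (mod 4), so quadratic reciprocity gives (3|37) = (37|3). Reduce: 37 ≡ 1 (mod 3). Now have -(1|3).
(1|3) = 1. Collecting the sign factors: -1.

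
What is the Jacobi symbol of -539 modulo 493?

1

Pull out -1: (-539/493) = (-1/493)·(539/493). Since 493 ≡ 1 (mod 4), (-1/493) = +1. Now have (539/493).
Reduce the numerator: 539 ≡ 46 (mod 493), so (539/493) = (46/493).
Factor out 2: 46 = 2·23. Since 493 ≡ 5 (mod 8), (2/493) = -1. Now have -(23/493).
493 ≡ 1 (mod 4), so quadratic reciprocity gives (23/493) = (493/23). Reduce: 493 ≡ 10 (mod 23). Now have -(10/23).
Factor out 2: 10 = 2·5. Since 23 ≡ 7 (mod 8), (2/23) = +1. Now have -(5/23).
5 ≡ 1 (mod 4), so quadratic reciprocity gives (5/23) = (23/5). Reduce: 23 ≡ 3 (mod 5). Now have -(3/5).
5 ≡ 1 (mod 4), so quadratic reciprocity gives (3/5) = (5/3). Reduce: 5 ≡ 2 (mod 3). Now have -(2/3).
Factor out 2: 2 = 2. Since 3 ≡ 3 (mod 8), (2/3) = -1. Now have (1/3).
(1/3) = 1. Collecting the sign factors: 1.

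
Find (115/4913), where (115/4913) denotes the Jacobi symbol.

1

4913 ≡ 1 (mod 4), so quadratic reciprocity gives (115/4913) = (4913/115). Reduce: 4913 ≡ 83 (mod 115). Now have (83/115).
Both 83 ≡ 3 and 115 ≡ 3 (mod 4), so reciprocity gives (83/115) = -(115/83). Reduce: 115 ≡ 32 (mod 83). Now have -(32/83).
Factor out 2: 32 = 2^5. Since 83 ≡ 3 (mod 8), (2/83) = -1, and (2/83)^5 = -1. Now have (1/83).
(1/83) = 1. Collecting the sign factors: 1.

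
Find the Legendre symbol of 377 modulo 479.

1

377 ≡ 1 (mod 4), so quadratic reciprocity gives (377/479) = (479/377). Reduce: 479 ≡ 102 (mod 377). Now have (102/377).
Factor out 2: 102 = 2·51. Since 377 ≡ 1 (mod 8), (2/377) = +1. Now have (51/377).
377 ≡ 1 (mod 4), so quadratic reciprocity gives (51/377) = (377/51). Reduce: 377 ≡ 20 (mod 51). Now have (20/51).
Factor out 2: 20 = 2^2·5. Since 51 ≡ 3 (mod 8), (2/51) = -1, and (2/51)^2 = +1. Now have (5/51).
5 ≡ 1 (mod 4), so quadratic reciprocity gives (5/51) = (51/5). Reduce: 51 ≡ 1 (mod 5). Now have (1/5).
(1/5) = 1. Collecting the sign factors: 1.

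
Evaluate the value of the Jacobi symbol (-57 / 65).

(-57 / 65)
  = (8 / 65)    [-57 ≡ 8 mod 65]
  = (1 / 65)    [65 ≡ 1 mod 8 ⇒ (2 / 65)^3 = +1]
  = 1    [(1 / 65) = 1]

1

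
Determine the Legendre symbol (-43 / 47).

1

(-43 / 47)
  = (4 / 47)    [-43 ≡ 4 mod 47]
  = (1 / 47)    [47 ≡ 7 mod 8 ⇒ (2 / 47)^2 = +1]
  = 1    [(1 / 47) = 1]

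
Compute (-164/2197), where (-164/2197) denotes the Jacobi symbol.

-1

(-164/2197)
  = (164/2197)    [2197 ≡ 1 mod 4 ⇒ (-1/2197) = +1]
  = (41/2197)    [2197 ≡ 5 mod 8 ⇒ (2/2197)^2 = +1]
  = (2197/41)    [QR: 41 ≡ 1 mod 4, sign kept]
  = (24/41)    [2197 ≡ 24 mod 41]
  = (3/41)    [41 ≡ 1 mod 8 ⇒ (2/41)^3 = +1]
  = (41/3)    [QR: 41 ≡ 1 mod 4, sign kept]
  = (2/3)    [41 ≡ 2 mod 3]
  = -(1/3)    [3 ≡ 3 mod 8 ⇒ (2/3) = -1]
  = -1    [(1/3) = 1]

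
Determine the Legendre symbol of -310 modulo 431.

1

Reduce the numerator: -310 ≡ 121 (mod 431), so (-310/431) = (121/431).
121 ≡ 1 (mod 4), so quadratic reciprocity gives (121/431) = (431/121). Reduce: 431 ≡ 68 (mod 121). Now have (68/121).
Factor out 2: 68 = 2^2·17. Since 121 ≡ 1 (mod 8), (2/121) = +1, and (2/121)^2 = +1. Now have (17/121).
17 ≡ 1 (mod 4), so quadratic reciprocity gives (17/121) = (121/17). Reduce: 121 ≡ 2 (mod 17). Now have (2/17).
Factor out 2: 2 = 2. Since 17 ≡ 1 (mod 8), (2/17) = +1. Now have (1/17).
(1/17) = 1. Collecting the sign factors: 1.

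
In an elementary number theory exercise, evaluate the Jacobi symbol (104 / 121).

Factor out 2: 104 = 2^3·13. Since 121 ≡ 1 (mod 8), (2 / 121) = +1, and (2 / 121)^3 = +1. Now have (13 / 121).
13 ≡ 1 (mod 4), so quadratic reciprocity gives (13 / 121) = (121 / 13). Reduce: 121 ≡ 4 (mod 13). Now have (4 / 13).
Factor out 2: 4 = 2^2. Since 13 ≡ 5 (mod 8), (2 / 13) = -1, and (2 / 13)^2 = +1. Now have (1 / 13).
(1 / 13) = 1. Collecting the sign factors: 1.

1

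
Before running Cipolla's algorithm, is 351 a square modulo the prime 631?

yes

(351/631)
  = -(631/351)    [QR: both ≡ 3 mod 4, sign flips]
  = -(280/351)    [631 ≡ 280 mod 351]
  = -(35/351)    [351 ≡ 7 mod 8 ⇒ (2/351)^3 = +1]
  = (351/35)    [QR: both ≡ 3 mod 4, sign flips]
  = (1/35)    [351 ≡ 1 mod 35]
  = 1    [(1/35) = 1]
(351/631) = 1, and 631 is prime, so 351 is a quadratic residue mod 631.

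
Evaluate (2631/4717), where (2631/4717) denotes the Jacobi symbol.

-1

4717 ≡ 1 (mod 4), so quadratic reciprocity gives (2631/4717) = (4717/2631). Reduce: 4717 ≡ 2086 (mod 2631). Now have (2086/2631).
Factor out 2: 2086 = 2·1043. Since 2631 ≡ 7 (mod 8), (2/2631) = +1. Now have (1043/2631).
Both 1043 ≡ 3 and 2631 ≡ 3 (mod 4), so reciprocity gives (1043/2631) = -(2631/1043). Reduce: 2631 ≡ 545 (mod 1043). Now have -(545/1043).
545 ≡ 1 (mod 4), so quadratic reciprocity gives (545/1043) = (1043/545). Reduce: 1043 ≡ 498 (mod 545). Now have -(498/545).
Factor out 2: 498 = 2·249. Since 545 ≡ 1 (mod 8), (2/545) = +1. Now have -(249/545).
249 ≡ 1 (mod 4), so quadratic reciprocity gives (249/545) = (545/249). Reduce: 545 ≡ 47 (mod 249). Now have -(47/249).
249 ≡ 1 (mod 4), so quadratic reciprocity gives (47/249) = (249/47). Reduce: 249 ≡ 14 (mod 47). Now have -(14/47).
Factor out 2: 14 = 2·7. Since 47 ≡ 7 (mod 8), (2/47) = +1. Now have -(7/47).
Both 7 ≡ 3 and 47 ≡ 3 (mod 4), so reciprocity gives (7/47) = -(47/7). Reduce: 47 ≡ 5 (mod 7). Now have (5/7).
5 ≡ 1 (mod 4), so quadratic reciprocity gives (5/7) = (7/5). Reduce: 7 ≡ 2 (mod 5). Now have (2/5).
Factor out 2: 2 = 2. Since 5 ≡ 5 (mod 8), (2/5) = -1. Now have -(1/5).
(1/5) = 1. Collecting the sign factors: -1.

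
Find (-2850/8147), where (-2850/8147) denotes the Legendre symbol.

1

Reduce the numerator: -2850 ≡ 5297 (mod 8147), so (-2850/8147) = (5297/8147).
5297 ≡ 1 (mod 4), so quadratic reciprocity gives (5297/8147) = (8147/5297). Reduce: 8147 ≡ 2850 (mod 5297). Now have (2850/5297).
Factor out 2: 2850 = 2·1425. Since 5297 ≡ 1 (mod 8), (2/5297) = +1. Now have (1425/5297).
1425 ≡ 1 (mod 4), so quadratic reciprocity gives (1425/5297) = (5297/1425). Reduce: 5297 ≡ 1022 (mod 1425). Now have (1022/1425).
Factor out 2: 1022 = 2·511. Since 1425 ≡ 1 (mod 8), (2/1425) = +1. Now have (511/1425).
1425 ≡ 1 (mod 4), so quadratic reciprocity gives (511/1425) = (1425/511). Reduce: 1425 ≡ 403 (mod 511). Now have (403/511).
Both 403 ≡ 3 and 511 ≡ 3 (mod 4), so reciprocity gives (403/511) = -(511/403). Reduce: 511 ≡ 108 (mod 403). Now have -(108/403).
Factor out 2: 108 = 2^2·27. Since 403 ≡ 3 (mod 8), (2/403) = -1, and (2/403)^2 = +1. Now have -(27/403).
Both 27 ≡ 3 and 403 ≡ 3 (mod 4), so reciprocity gives (27/403) = -(403/27). Reduce: 403 ≡ 25 (mod 27). Now have (25/27).
25 ≡ 1 (mod 4), so quadratic reciprocity gives (25/27) = (27/25). Reduce: 27 ≡ 2 (mod 25). Now have (2/25).
Factor out 2: 2 = 2. Since 25 ≡ 1 (mod 8), (2/25) = +1. Now have (1/25).
(1/25) = 1. Collecting the sign factors: 1.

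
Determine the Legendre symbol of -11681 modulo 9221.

-1

Reduce the numerator: -11681 ≡ 6761 (mod 9221), so (-11681/9221) = (6761/9221).
6761 ≡ 1 (mod 4), so quadratic reciprocity gives (6761/9221) = (9221/6761). Reduce: 9221 ≡ 2460 (mod 6761). Now have (2460/6761).
Factor out 2: 2460 = 2^2·615. Since 6761 ≡ 1 (mod 8), (2/6761) = +1, and (2/6761)^2 = +1. Now have (615/6761).
6761 ≡ 1 (mod 4), so quadratic reciprocity gives (615/6761) = (6761/615). Reduce: 6761 ≡ 611 (mod 615). Now have (611/615).
Both 611 ≡ 3 and 615 ≡ 3 (mod 4), so reciprocity gives (611/615) = -(615/611). Reduce: 615 ≡ 4 (mod 611). Now have -(4/611).
Factor out 2: 4 = 2^2. Since 611 ≡ 3 (mod 8), (2/611) = -1, and (2/611)^2 = +1. Now have -(1/611).
(1/611) = 1. Collecting the sign factors: -1.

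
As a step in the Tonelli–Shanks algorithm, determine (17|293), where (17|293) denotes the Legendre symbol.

17 ≡ 1 (mod 4), so quadratic reciprocity gives (17|293) = (293|17). Reduce: 293 ≡ 4 (mod 17). Now have (4|17).
Factor out 2: 4 = 2^2. Since 17 ≡ 1 (mod 8), (2|17) = +1, and (2|17)^2 = +1. Now have (1|17).
(1|17) = 1. Collecting the sign factors: 1.

1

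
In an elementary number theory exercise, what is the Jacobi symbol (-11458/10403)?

-1

(-11458/10403)
  = -(11458/10403)    [10403 ≡ 3 mod 4 ⇒ (-1/10403) = -1]
  = -(1055/10403)    [11458 ≡ 1055 mod 10403]
  = (10403/1055)    [QR: both ≡ 3 mod 4, sign flips]
  = (908/1055)    [10403 ≡ 908 mod 1055]
  = (227/1055)    [1055 ≡ 7 mod 8 ⇒ (2/1055)^2 = +1]
  = -(1055/227)    [QR: both ≡ 3 mod 4, sign flips]
  = -(147/227)    [1055 ≡ 147 mod 227]
  = (227/147)    [QR: both ≡ 3 mod 4, sign flips]
  = (80/147)    [227 ≡ 80 mod 147]
  = (5/147)    [147 ≡ 3 mod 8 ⇒ (2/147)^4 = +1]
  = (147/5)    [QR: 5 ≡ 1 mod 4, sign kept]
  = (2/5)    [147 ≡ 2 mod 5]
  = -(1/5)    [5 ≡ 5 mod 8 ⇒ (2/5) = -1]
  = -1    [(1/5) = 1]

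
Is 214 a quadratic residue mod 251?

yes

(214|251)
  = -(107|251)    [251 ≡ 3 mod 8 ⇒ (2|251) = -1]
  = (251|107)    [QR: both ≡ 3 mod 4, sign flips]
  = (37|107)    [251 ≡ 37 mod 107]
  = (107|37)    [QR: 37 ≡ 1 mod 4, sign kept]
  = (33|37)    [107 ≡ 33 mod 37]
  = (37|33)    [QR: 33 ≡ 1 mod 4, sign kept]
  = (4|33)    [37 ≡ 4 mod 33]
  = (1|33)    [33 ≡ 1 mod 8 ⇒ (2|33)^2 = +1]
  = 1    [(1|33) = 1]
(214|251) = 1, and 251 is prime, so 214 is a quadratic residue mod 251.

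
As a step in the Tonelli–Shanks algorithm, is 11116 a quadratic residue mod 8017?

(11116|8017)
  = (3099|8017)    [11116 ≡ 3099 mod 8017]
  = (8017|3099)    [QR: 8017 ≡ 1 mod 4, sign kept]
  = (1819|3099)    [8017 ≡ 1819 mod 3099]
  = -(3099|1819)    [QR: both ≡ 3 mod 4, sign flips]
  = -(1280|1819)    [3099 ≡ 1280 mod 1819]
  = -(5|1819)    [1819 ≡ 3 mod 8 ⇒ (2|1819)^8 = +1]
  = -(1819|5)    [QR: 5 ≡ 1 mod 4, sign kept]
  = -(4|5)    [1819 ≡ 4 mod 5]
  = -(1|5)    [5 ≡ 5 mod 8 ⇒ (2|5)^2 = +1]
  = -1    [(1|5) = 1]
(11116|8017) = -1, and 8017 is prime, so 11116 is not a quadratic residue mod 8017.

no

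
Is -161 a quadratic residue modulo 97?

Pull out -1: (-161/97) = (-1/97)·(161/97). Since 97 ≡ 1 (mod 4), (-1/97) = +1. Now have (161/97).
Reduce the numerator: 161 ≡ 64 (mod 97), so (161/97) = (64/97).
Factor out 2: 64 = 2^6. Since 97 ≡ 1 (mod 8), (2/97) = +1, and (2/97)^6 = +1. Now have (1/97).
(1/97) = 1. Collecting the sign factors: 1.
The Legendre symbol is 1, so x^2 ≡ -161 (mod 97) has solution.

yes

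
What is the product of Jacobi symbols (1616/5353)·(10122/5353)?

By multiplicativity, (1616·10122/5353) = (1616/5353)·(10122/5353).
First factor (1616/5353):
Factor out 2: 1616 = 2^4·101. Since 5353 ≡ 1 (mod 8), (2/5353) = +1, and (2/5353)^4 = +1. Now have (101/5353).
101 ≡ 1 (mod 4), so quadratic reciprocity gives (101/5353) = (5353/101). Reduce: 5353 ≡ 0 (mod 101). Now have (0/101).
The numerator is now 0 with denominator 101 > 1: the symbol is 0.
Second factor (10122/5353):
Reduce the numerator: 10122 ≡ 4769 (mod 5353), so (10122/5353) = (4769/5353).
4769 ≡ 1 (mod 4), so quadratic reciprocity gives (4769/5353) = (5353/4769). Reduce: 5353 ≡ 584 (mod 4769). Now have (584/4769).
Factor out 2: 584 = 2^3·73. Since 4769 ≡ 1 (mod 8), (2/4769) = +1, and (2/4769)^3 = +1. Now have (73/4769).
73 ≡ 1 (mod 4), so quadratic reciprocity gives (73/4769) = (4769/73). Reduce: 4769 ≡ 24 (mod 73). Now have (24/73).
Factor out 2: 24 = 2^3·3. Since 73 ≡ 1 (mod 8), (2/73) = +1, and (2/73)^3 = +1. Now have (3/73).
73 ≡ 1 (mod 4), so quadratic reciprocity gives (3/73) = (73/3). Reduce: 73 ≡ 1 (mod 3). Now have (1/3).
(1/3) = 1. Collecting the sign factors: 1.
Product: (0)·(1) = 0.

0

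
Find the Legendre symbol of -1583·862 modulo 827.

By multiplicativity, (-1583·862/827) = (-1583/827)·(862/827).
First factor (-1583/827):
(-1583/827)
  = (71/827)    [-1583 ≡ 71 mod 827]
  = -(827/71)    [QR: both ≡ 3 mod 4, sign flips]
  = -(46/71)    [827 ≡ 46 mod 71]
  = -(23/71)    [71 ≡ 7 mod 8 ⇒ (2/71) = +1]
  = (71/23)    [QR: both ≡ 3 mod 4, sign flips]
  = (2/23)    [71 ≡ 2 mod 23]
  = (1/23)    [23 ≡ 7 mod 8 ⇒ (2/23) = +1]
  = 1    [(1/23) = 1]
Second factor (862/827):
(862/827)
  = (35/827)    [862 ≡ 35 mod 827]
  = -(827/35)    [QR: both ≡ 3 mod 4, sign flips]
  = -(22/35)    [827 ≡ 22 mod 35]
  = (11/35)    [35 ≡ 3 mod 8 ⇒ (2/35) = -1]
  = -(35/11)    [QR: both ≡ 3 mod 4, sign flips]
  = -(2/11)    [35 ≡ 2 mod 11]
  = (1/11)    [11 ≡ 3 mod 8 ⇒ (2/11) = -1]
  = 1    [(1/11) = 1]
Product: (1)·(1) = 1.

1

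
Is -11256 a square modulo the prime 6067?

(-11256|6067)
  = (878|6067)    [-11256 ≡ 878 mod 6067]
  = -(439|6067)    [6067 ≡ 3 mod 8 ⇒ (2|6067) = -1]
  = (6067|439)    [QR: both ≡ 3 mod 4, sign flips]
  = (360|439)    [6067 ≡ 360 mod 439]
  = (45|439)    [439 ≡ 7 mod 8 ⇒ (2|439)^3 = +1]
  = (439|45)    [QR: 45 ≡ 1 mod 4, sign kept]
  = (34|45)    [439 ≡ 34 mod 45]
  = -(17|45)    [45 ≡ 5 mod 8 ⇒ (2|45) = -1]
  = -(45|17)    [QR: 17 ≡ 1 mod 4, sign kept]
  = -(11|17)    [45 ≡ 11 mod 17]
  = -(17|11)    [QR: 17 ≡ 1 mod 4, sign kept]
  = -(6|11)    [17 ≡ 6 mod 11]
  = (3|11)    [11 ≡ 3 mod 8 ⇒ (2|11) = -1]
  = -(11|3)    [QR: both ≡ 3 mod 4, sign flips]
  = -(2|3)    [11 ≡ 2 mod 3]
  = (1|3)    [3 ≡ 3 mod 8 ⇒ (2|3) = -1]
  = 1    [(1|3) = 1]
The Legendre symbol is 1, so x^2 ≡ -11256 (mod 6067) has solution.

yes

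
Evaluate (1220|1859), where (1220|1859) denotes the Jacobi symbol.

(1220|1859)
  = (305|1859)    [1859 ≡ 3 mod 8 ⇒ (2|1859)^2 = +1]
  = (1859|305)    [QR: 305 ≡ 1 mod 4, sign kept]
  = (29|305)    [1859 ≡ 29 mod 305]
  = (305|29)    [QR: 29 ≡ 1 mod 4, sign kept]
  = (15|29)    [305 ≡ 15 mod 29]
  = (29|15)    [QR: 29 ≡ 1 mod 4, sign kept]
  = (14|15)    [29 ≡ 14 mod 15]
  = (7|15)    [15 ≡ 7 mod 8 ⇒ (2|15) = +1]
  = -(15|7)    [QR: both ≡ 3 mod 4, sign flips]
  = -(1|7)    [15 ≡ 1 mod 7]
  = -1    [(1|7) = 1]

-1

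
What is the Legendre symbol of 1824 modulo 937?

1

(1824/937)
  = (887/937)    [1824 ≡ 887 mod 937]
  = (937/887)    [QR: 937 ≡ 1 mod 4, sign kept]
  = (50/887)    [937 ≡ 50 mod 887]
  = (25/887)    [887 ≡ 7 mod 8 ⇒ (2/887) = +1]
  = (887/25)    [QR: 25 ≡ 1 mod 4, sign kept]
  = (12/25)    [887 ≡ 12 mod 25]
  = (3/25)    [25 ≡ 1 mod 8 ⇒ (2/25)^2 = +1]
  = (25/3)    [QR: 25 ≡ 1 mod 4, sign kept]
  = (1/3)    [25 ≡ 1 mod 3]
  = 1    [(1/3) = 1]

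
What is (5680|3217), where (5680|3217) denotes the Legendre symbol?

1

Reduce the numerator: 5680 ≡ 2463 (mod 3217), so (5680|3217) = (2463|3217).
3217 ≡ 1 (mod 4), so quadratic reciprocity gives (2463|3217) = (3217|2463). Reduce: 3217 ≡ 754 (mod 2463). Now have (754|2463).
Factor out 2: 754 = 2·377. Since 2463 ≡ 7 (mod 8), (2|2463) = +1. Now have (377|2463).
377 ≡ 1 (mod 4), so quadratic reciprocity gives (377|2463) = (2463|377). Reduce: 2463 ≡ 201 (mod 377). Now have (201|377).
201 ≡ 1 (mod 4), so quadratic reciprocity gives (201|377) = (377|201). Reduce: 377 ≡ 176 (mod 201). Now have (176|201).
Factor out 2: 176 = 2^4·11. Since 201 ≡ 1 (mod 8), (2|201) = +1, and (2|201)^4 = +1. Now have (11|201).
201 ≡ 1 (mod 4), so quadratic reciprocity gives (11|201) = (201|11). Reduce: 201 ≡ 3 (mod 11). Now have (3|11).
Both 3 ≡ 3 and 11 ≡ 3 (mod 4), so reciprocity gives (3|11) = -(11|3). Reduce: 11 ≡ 2 (mod 3). Now have -(2|3).
Factor out 2: 2 = 2. Since 3 ≡ 3 (mod 8), (2|3) = -1. Now have (1|3).
(1|3) = 1. Collecting the sign factors: 1.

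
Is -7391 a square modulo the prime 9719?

(-7391/9719)
  = (2328/9719)    [-7391 ≡ 2328 mod 9719]
  = (291/9719)    [9719 ≡ 7 mod 8 ⇒ (2/9719)^3 = +1]
  = -(9719/291)    [QR: both ≡ 3 mod 4, sign flips]
  = -(116/291)    [9719 ≡ 116 mod 291]
  = -(29/291)    [291 ≡ 3 mod 8 ⇒ (2/291)^2 = +1]
  = -(291/29)    [QR: 29 ≡ 1 mod 4, sign kept]
  = -(1/29)    [291 ≡ 1 mod 29]
  = -1    [(1/29) = 1]
(-7391/9719) = -1, and 9719 is prime, so -7391 is not a quadratic residue mod 9719.

no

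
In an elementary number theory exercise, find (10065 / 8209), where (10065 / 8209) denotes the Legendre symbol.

-1

(10065 / 8209)
  = (1856 / 8209)    [10065 ≡ 1856 mod 8209]
  = (29 / 8209)    [8209 ≡ 1 mod 8 ⇒ (2 / 8209)^6 = +1]
  = (8209 / 29)    [QR: 29 ≡ 1 mod 4, sign kept]
  = (2 / 29)    [8209 ≡ 2 mod 29]
  = -(1 / 29)    [29 ≡ 5 mod 8 ⇒ (2 / 29) = -1]
  = -1    [(1 / 29) = 1]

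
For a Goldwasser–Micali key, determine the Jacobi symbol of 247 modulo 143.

0

(247 / 143)
  = (104 / 143)    [247 ≡ 104 mod 143]
  = (13 / 143)    [143 ≡ 7 mod 8 ⇒ (2 / 143)^3 = +1]
  = (143 / 13)    [QR: 13 ≡ 1 mod 4, sign kept]
  = (0 / 13)    [143 ≡ 0 mod 13]
  = 0    [numerator 0, gcd > 1]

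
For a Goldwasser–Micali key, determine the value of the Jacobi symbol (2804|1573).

(2804|1573)
  = (1231|1573)    [2804 ≡ 1231 mod 1573]
  = (1573|1231)    [QR: 1573 ≡ 1 mod 4, sign kept]
  = (342|1231)    [1573 ≡ 342 mod 1231]
  = (171|1231)    [1231 ≡ 7 mod 8 ⇒ (2|1231) = +1]
  = -(1231|171)    [QR: both ≡ 3 mod 4, sign flips]
  = -(34|171)    [1231 ≡ 34 mod 171]
  = (17|171)    [171 ≡ 3 mod 8 ⇒ (2|171) = -1]
  = (171|17)    [QR: 17 ≡ 1 mod 4, sign kept]
  = (1|17)    [171 ≡ 1 mod 17]
  = 1    [(1|17) = 1]

1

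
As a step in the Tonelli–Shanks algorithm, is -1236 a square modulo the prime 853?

Reduce the numerator: -1236 ≡ 470 (mod 853), so (-1236/853) = (470/853).
Factor out 2: 470 = 2·235. Since 853 ≡ 5 (mod 8), (2/853) = -1. Now have -(235/853).
853 ≡ 1 (mod 4), so quadratic reciprocity gives (235/853) = (853/235). Reduce: 853 ≡ 148 (mod 235). Now have -(148/235).
Factor out 2: 148 = 2^2·37. Since 235 ≡ 3 (mod 8), (2/235) = -1, and (2/235)^2 = +1. Now have -(37/235).
37 ≡ 1 (mod 4), so quadratic reciprocity gives (37/235) = (235/37). Reduce: 235 ≡ 13 (mod 37). Now have -(13/37).
13 ≡ 1 (mod 4), so quadratic reciprocity gives (13/37) = (37/13). Reduce: 37 ≡ 11 (mod 13). Now have -(11/13).
13 ≡ 1 (mod 4), so quadratic reciprocity gives (11/13) = (13/11). Reduce: 13 ≡ 2 (mod 11). Now have -(2/11).
Factor out 2: 2 = 2. Since 11 ≡ 3 (mod 8), (2/11) = -1. Now have (1/11).
(1/11) = 1. Collecting the sign factors: 1.
(-1236/853) = 1, and 853 is prime, so -1236 is a quadratic residue mod 853.

yes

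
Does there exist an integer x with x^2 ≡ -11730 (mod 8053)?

(-11730/8053)
  = (11730/8053)    [8053 ≡ 1 mod 4 ⇒ (-1/8053) = +1]
  = (3677/8053)    [11730 ≡ 3677 mod 8053]
  = (8053/3677)    [QR: 3677 ≡ 1 mod 4, sign kept]
  = (699/3677)    [8053 ≡ 699 mod 3677]
  = (3677/699)    [QR: 3677 ≡ 1 mod 4, sign kept]
  = (182/699)    [3677 ≡ 182 mod 699]
  = -(91/699)    [699 ≡ 3 mod 8 ⇒ (2/699) = -1]
  = (699/91)    [QR: both ≡ 3 mod 4, sign flips]
  = (62/91)    [699 ≡ 62 mod 91]
  = -(31/91)    [91 ≡ 3 mod 8 ⇒ (2/91) = -1]
  = (91/31)    [QR: both ≡ 3 mod 4, sign flips]
  = (29/31)    [91 ≡ 29 mod 31]
  = (31/29)    [QR: 29 ≡ 1 mod 4, sign kept]
  = (2/29)    [31 ≡ 2 mod 29]
  = -(1/29)    [29 ≡ 5 mod 8 ⇒ (2/29) = -1]
  = -1    [(1/29) = 1]
The Legendre symbol is -1, so x^2 ≡ -11730 (mod 8053) has no solution.

no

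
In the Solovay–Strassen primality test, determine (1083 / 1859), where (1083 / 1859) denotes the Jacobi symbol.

Both 1083 ≡ 3 and 1859 ≡ 3 (mod 4), so reciprocity gives (1083 / 1859) = -(1859 / 1083). Reduce: 1859 ≡ 776 (mod 1083). Now have -(776 / 1083).
Factor out 2: 776 = 2^3·97. Since 1083 ≡ 3 (mod 8), (2 / 1083) = -1, and (2 / 1083)^3 = -1. Now have (97 / 1083).
97 ≡ 1 (mod 4), so quadratic reciprocity gives (97 / 1083) = (1083 / 97). Reduce: 1083 ≡ 16 (mod 97). Now have (16 / 97).
Factor out 2: 16 = 2^4. Since 97 ≡ 1 (mod 8), (2 / 97) = +1, and (2 / 97)^4 = +1. Now have (1 / 97).
(1 / 97) = 1. Collecting the sign factors: 1.

1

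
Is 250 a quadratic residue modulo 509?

Factor out 2: 250 = 2·125. Since 509 ≡ 5 (mod 8), (2/509) = -1. Now have -(125/509).
125 ≡ 1 (mod 4), so quadratic reciprocity gives (125/509) = (509/125). Reduce: 509 ≡ 9 (mod 125). Now have -(9/125).
9 ≡ 1 (mod 4), so quadratic reciprocity gives (9/125) = (125/9). Reduce: 125 ≡ 8 (mod 9). Now have -(8/9).
Factor out 2: 8 = 2^3. Since 9 ≡ 1 (mod 8), (2/9) = +1, and (2/9)^3 = +1. Now have -(1/9).
(1/9) = 1. Collecting the sign factors: -1.
The Legendre symbol is -1, so x^2 ≡ 250 (mod 509) has no solution.

no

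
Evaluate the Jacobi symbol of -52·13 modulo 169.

By multiplicativity, (-52·13/169) = (-52/169)·(13/169).
First factor (-52/169):
(-52/169)
  = (52/169)    [169 ≡ 1 mod 4 ⇒ (-1/169) = +1]
  = (13/169)    [169 ≡ 1 mod 8 ⇒ (2/169)^2 = +1]
  = (169/13)    [QR: 13 ≡ 1 mod 4, sign kept]
  = (0/13)    [169 ≡ 0 mod 13]
  = 0    [numerator 0, gcd > 1]
Second factor (13/169):
(13/169)
  = (169/13)    [QR: 13 ≡ 1 mod 4, sign kept]
  = (0/13)    [169 ≡ 0 mod 13]
  = 0    [numerator 0, gcd > 1]
Product: (0)·(0) = 0.

0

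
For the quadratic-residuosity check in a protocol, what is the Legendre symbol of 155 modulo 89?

(155 / 89)
  = (66 / 89)    [155 ≡ 66 mod 89]
  = (33 / 89)    [89 ≡ 1 mod 8 ⇒ (2 / 89) = +1]
  = (89 / 33)    [QR: 33 ≡ 1 mod 4, sign kept]
  = (23 / 33)    [89 ≡ 23 mod 33]
  = (33 / 23)    [QR: 33 ≡ 1 mod 4, sign kept]
  = (10 / 23)    [33 ≡ 10 mod 23]
  = (5 / 23)    [23 ≡ 7 mod 8 ⇒ (2 / 23) = +1]
  = (23 / 5)    [QR: 5 ≡ 1 mod 4, sign kept]
  = (3 / 5)    [23 ≡ 3 mod 5]
  = (5 / 3)    [QR: 5 ≡ 1 mod 4, sign kept]
  = (2 / 3)    [5 ≡ 2 mod 3]
  = -(1 / 3)    [3 ≡ 3 mod 8 ⇒ (2 / 3) = -1]
  = -1    [(1 / 3) = 1]

-1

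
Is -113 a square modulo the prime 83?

no

(-113/83)
  = (53/83)    [-113 ≡ 53 mod 83]
  = (83/53)    [QR: 53 ≡ 1 mod 4, sign kept]
  = (30/53)    [83 ≡ 30 mod 53]
  = -(15/53)    [53 ≡ 5 mod 8 ⇒ (2/53) = -1]
  = -(53/15)    [QR: 53 ≡ 1 mod 4, sign kept]
  = -(8/15)    [53 ≡ 8 mod 15]
  = -(1/15)    [15 ≡ 7 mod 8 ⇒ (2/15)^3 = +1]
  = -1    [(1/15) = 1]
The Legendre symbol is -1, so x^2 ≡ -113 (mod 83) has no solution.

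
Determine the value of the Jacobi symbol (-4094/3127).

(-4094/3127)
  = -(4094/3127)    [3127 ≡ 3 mod 4 ⇒ (-1/3127) = -1]
  = -(967/3127)    [4094 ≡ 967 mod 3127]
  = (3127/967)    [QR: both ≡ 3 mod 4, sign flips]
  = (226/967)    [3127 ≡ 226 mod 967]
  = (113/967)    [967 ≡ 7 mod 8 ⇒ (2/967) = +1]
  = (967/113)    [QR: 113 ≡ 1 mod 4, sign kept]
  = (63/113)    [967 ≡ 63 mod 113]
  = (113/63)    [QR: 113 ≡ 1 mod 4, sign kept]
  = (50/63)    [113 ≡ 50 mod 63]
  = (25/63)    [63 ≡ 7 mod 8 ⇒ (2/63) = +1]
  = (63/25)    [QR: 25 ≡ 1 mod 4, sign kept]
  = (13/25)    [63 ≡ 13 mod 25]
  = (25/13)    [QR: 13 ≡ 1 mod 4, sign kept]
  = (12/13)    [25 ≡ 12 mod 13]
  = (3/13)    [13 ≡ 5 mod 8 ⇒ (2/13)^2 = +1]
  = (13/3)    [QR: 13 ≡ 1 mod 4, sign kept]
  = (1/3)    [13 ≡ 1 mod 3]
  = 1    [(1/3) = 1]

1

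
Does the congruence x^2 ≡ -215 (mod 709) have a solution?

yes

Reduce the numerator: -215 ≡ 494 (mod 709), so (-215/709) = (494/709).
Factor out 2: 494 = 2·247. Since 709 ≡ 5 (mod 8), (2/709) = -1. Now have -(247/709).
709 ≡ 1 (mod 4), so quadratic reciprocity gives (247/709) = (709/247). Reduce: 709 ≡ 215 (mod 247). Now have -(215/247).
Both 215 ≡ 3 and 247 ≡ 3 (mod 4), so reciprocity gives (215/247) = -(247/215). Reduce: 247 ≡ 32 (mod 215). Now have (32/215).
Factor out 2: 32 = 2^5. Since 215 ≡ 7 (mod 8), (2/215) = +1, and (2/215)^5 = +1. Now have (1/215).
(1/215) = 1. Collecting the sign factors: 1.
(-215/709) = 1, and 709 is prime, so -215 is a quadratic residue mod 709.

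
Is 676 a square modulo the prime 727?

Factor out 2: 676 = 2^2·169. Since 727 ≡ 7 (mod 8), (2/727) = +1, and (2/727)^2 = +1. Now have (169/727).
169 ≡ 1 (mod 4), so quadratic reciprocity gives (169/727) = (727/169). Reduce: 727 ≡ 51 (mod 169). Now have (51/169).
169 ≡ 1 (mod 4), so quadratic reciprocity gives (51/169) = (169/51). Reduce: 169 ≡ 16 (mod 51). Now have (16/51).
Factor out 2: 16 = 2^4. Since 51 ≡ 3 (mod 8), (2/51) = -1, and (2/51)^4 = +1. Now have (1/51).
(1/51) = 1. Collecting the sign factors: 1.
The Legendre symbol is 1, so x^2 ≡ 676 (mod 727) has solution.

yes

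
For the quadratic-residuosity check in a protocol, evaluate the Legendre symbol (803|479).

Reduce the numerator: 803 ≡ 324 (mod 479), so (803|479) = (324|479).
Factor out 2: 324 = 2^2·81. Since 479 ≡ 7 (mod 8), (2|479) = +1, and (2|479)^2 = +1. Now have (81|479).
81 ≡ 1 (mod 4), so quadratic reciprocity gives (81|479) = (479|81). Reduce: 479 ≡ 74 (mod 81). Now have (74|81).
Factor out 2: 74 = 2·37. Since 81 ≡ 1 (mod 8), (2|81) = +1. Now have (37|81).
37 ≡ 1 (mod 4), so quadratic reciprocity gives (37|81) = (81|37). Reduce: 81 ≡ 7 (mod 37). Now have (7|37).
37 ≡ 1 (mod 4), so quadratic reciprocity gives (7|37) = (37|7). Reduce: 37 ≡ 2 (mod 7). Now have (2|7).
Factor out 2: 2 = 2. Since 7 ≡ 7 (mod 8), (2|7) = +1. Now have (1|7).
(1|7) = 1. Collecting the sign factors: 1.

1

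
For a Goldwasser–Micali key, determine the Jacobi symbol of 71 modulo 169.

(71/169)
  = (169/71)    [QR: 169 ≡ 1 mod 4, sign kept]
  = (27/71)    [169 ≡ 27 mod 71]
  = -(71/27)    [QR: both ≡ 3 mod 4, sign flips]
  = -(17/27)    [71 ≡ 17 mod 27]
  = -(27/17)    [QR: 17 ≡ 1 mod 4, sign kept]
  = -(10/17)    [27 ≡ 10 mod 17]
  = -(5/17)    [17 ≡ 1 mod 8 ⇒ (2/17) = +1]
  = -(17/5)    [QR: 5 ≡ 1 mod 4, sign kept]
  = -(2/5)    [17 ≡ 2 mod 5]
  = (1/5)    [5 ≡ 5 mod 8 ⇒ (2/5) = -1]
  = 1    [(1/5) = 1]

1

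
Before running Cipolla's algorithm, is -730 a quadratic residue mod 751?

yes

Reduce the numerator: -730 ≡ 21 (mod 751), so (-730/751) = (21/751).
21 ≡ 1 (mod 4), so quadratic reciprocity gives (21/751) = (751/21). Reduce: 751 ≡ 16 (mod 21). Now have (16/21).
Factor out 2: 16 = 2^4. Since 21 ≡ 5 (mod 8), (2/21) = -1, and (2/21)^4 = +1. Now have (1/21).
(1/21) = 1. Collecting the sign factors: 1.
(-730/751) = 1, and 751 is prime, so -730 is a quadratic residue mod 751.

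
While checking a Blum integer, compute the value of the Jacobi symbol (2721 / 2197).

(2721 / 2197)
  = (524 / 2197)    [2721 ≡ 524 mod 2197]
  = (131 / 2197)    [2197 ≡ 5 mod 8 ⇒ (2 / 2197)^2 = +1]
  = (2197 / 131)    [QR: 2197 ≡ 1 mod 4, sign kept]
  = (101 / 131)    [2197 ≡ 101 mod 131]
  = (131 / 101)    [QR: 101 ≡ 1 mod 4, sign kept]
  = (30 / 101)    [131 ≡ 30 mod 101]
  = -(15 / 101)    [101 ≡ 5 mod 8 ⇒ (2 / 101) = -1]
  = -(101 / 15)    [QR: 101 ≡ 1 mod 4, sign kept]
  = -(11 / 15)    [101 ≡ 11 mod 15]
  = (15 / 11)    [QR: both ≡ 3 mod 4, sign flips]
  = (4 / 11)    [15 ≡ 4 mod 11]
  = (1 / 11)    [11 ≡ 3 mod 8 ⇒ (2 / 11)^2 = +1]
  = 1    [(1 / 11) = 1]

1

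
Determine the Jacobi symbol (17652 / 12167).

(17652 / 12167)
  = (5485 / 12167)    [17652 ≡ 5485 mod 12167]
  = (12167 / 5485)    [QR: 5485 ≡ 1 mod 4, sign kept]
  = (1197 / 5485)    [12167 ≡ 1197 mod 5485]
  = (5485 / 1197)    [QR: 1197 ≡ 1 mod 4, sign kept]
  = (697 / 1197)    [5485 ≡ 697 mod 1197]
  = (1197 / 697)    [QR: 697 ≡ 1 mod 4, sign kept]
  = (500 / 697)    [1197 ≡ 500 mod 697]
  = (125 / 697)    [697 ≡ 1 mod 8 ⇒ (2 / 697)^2 = +1]
  = (697 / 125)    [QR: 125 ≡ 1 mod 4, sign kept]
  = (72 / 125)    [697 ≡ 72 mod 125]
  = -(9 / 125)    [125 ≡ 5 mod 8 ⇒ (2 / 125)^3 = -1]
  = -(125 / 9)    [QR: 9 ≡ 1 mod 4, sign kept]
  = -(8 / 9)    [125 ≡ 8 mod 9]
  = -(1 / 9)    [9 ≡ 1 mod 8 ⇒ (2 / 9)^3 = +1]
  = -1    [(1 / 9) = 1]

-1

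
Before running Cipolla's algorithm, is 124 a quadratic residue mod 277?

no

(124/277)
  = (31/277)    [277 ≡ 5 mod 8 ⇒ (2/277)^2 = +1]
  = (277/31)    [QR: 277 ≡ 1 mod 4, sign kept]
  = (29/31)    [277 ≡ 29 mod 31]
  = (31/29)    [QR: 29 ≡ 1 mod 4, sign kept]
  = (2/29)    [31 ≡ 2 mod 29]
  = -(1/29)    [29 ≡ 5 mod 8 ⇒ (2/29) = -1]
  = -1    [(1/29) = 1]
The Legendre symbol is -1, so x^2 ≡ 124 (mod 277) has no solution.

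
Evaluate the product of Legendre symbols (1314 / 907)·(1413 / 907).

By multiplicativity, (1314·1413 / 907) = (1314 / 907)·(1413 / 907).
First factor (1314 / 907):
Reduce the numerator: 1314 ≡ 407 (mod 907), so (1314 / 907) = (407 / 907).
Both 407 ≡ 3 and 907 ≡ 3 (mod 4), so reciprocity gives (407 / 907) = -(907 / 407). Reduce: 907 ≡ 93 (mod 407). Now have -(93 / 407).
93 ≡ 1 (mod 4), so quadratic reciprocity gives (93 / 407) = (407 / 93). Reduce: 407 ≡ 35 (mod 93). Now have -(35 / 93).
93 ≡ 1 (mod 4), so quadratic reciprocity gives (35 / 93) = (93 / 35). Reduce: 93 ≡ 23 (mod 35). Now have -(23 / 35).
Both 23 ≡ 3 and 35 ≡ 3 (mod 4), so reciprocity gives (23 / 35) = -(35 / 23). Reduce: 35 ≡ 12 (mod 23). Now have (12 / 23).
Factor out 2: 12 = 2^2·3. Since 23 ≡ 7 (mod 8), (2 / 23) = +1, and (2 / 23)^2 = +1. Now have (3 / 23).
Both 3 ≡ 3 and 23 ≡ 3 (mod 4), so reciprocity gives (3 / 23) = -(23 / 3). Reduce: 23 ≡ 2 (mod 3). Now have -(2 / 3).
Factor out 2: 2 = 2. Since 3 ≡ 3 (mod 8), (2 / 3) = -1. Now have (1 / 3).
(1 / 3) = 1. Collecting the sign factors: 1.
Second factor (1413 / 907):
Reduce the numerator: 1413 ≡ 506 (mod 907), so (1413 / 907) = (506 / 907).
Factor out 2: 506 = 2·253. Since 907 ≡ 3 (mod 8), (2 / 907) = -1. Now have -(253 / 907).
253 ≡ 1 (mod 4), so quadratic reciprocity gives (253 / 907) = (907 / 253). Reduce: 907 ≡ 148 (mod 253). Now have -(148 / 253).
Factor out 2: 148 = 2^2·37. Since 253 ≡ 5 (mod 8), (2 / 253) = -1, and (2 / 253)^2 = +1. Now have -(37 / 253).
37 ≡ 1 (mod 4), so quadratic reciprocity gives (37 / 253) = (253 / 37). Reduce: 253 ≡ 31 (mod 37). Now have -(31 / 37).
37 ≡ 1 (mod 4), so quadratic reciprocity gives (31 / 37) = (37 / 31). Reduce: 37 ≡ 6 (mod 31). Now have -(6 / 31).
Factor out 2: 6 = 2·3. Since 31 ≡ 7 (mod 8), (2 / 31) = +1. Now have -(3 / 31).
Both 3 ≡ 3 and 31 ≡ 3 (mod 4), so reciprocity gives (3 / 31) = -(31 / 3). Reduce: 31 ≡ 1 (mod 3). Now have (1 / 3).
(1 / 3) = 1. Collecting the sign factors: 1.
Product: (1)·(1) = 1.

1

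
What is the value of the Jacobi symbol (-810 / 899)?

1

Reduce the numerator: -810 ≡ 89 (mod 899), so (-810 / 899) = (89 / 899).
89 ≡ 1 (mod 4), so quadratic reciprocity gives (89 / 899) = (899 / 89). Reduce: 899 ≡ 9 (mod 89). Now have (9 / 89).
9 ≡ 1 (mod 4), so quadratic reciprocity gives (9 / 89) = (89 / 9). Reduce: 89 ≡ 8 (mod 9). Now have (8 / 9).
Factor out 2: 8 = 2^3. Since 9 ≡ 1 (mod 8), (2 / 9) = +1, and (2 / 9)^3 = +1. Now have (1 / 9).
(1 / 9) = 1. Collecting the sign factors: 1.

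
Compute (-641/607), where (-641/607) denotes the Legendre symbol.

1

(-641/607)
  = -(641/607)    [607 ≡ 3 mod 4 ⇒ (-1/607) = -1]
  = -(34/607)    [641 ≡ 34 mod 607]
  = -(17/607)    [607 ≡ 7 mod 8 ⇒ (2/607) = +1]
  = -(607/17)    [QR: 17 ≡ 1 mod 4, sign kept]
  = -(12/17)    [607 ≡ 12 mod 17]
  = -(3/17)    [17 ≡ 1 mod 8 ⇒ (2/17)^2 = +1]
  = -(17/3)    [QR: 17 ≡ 1 mod 4, sign kept]
  = -(2/3)    [17 ≡ 2 mod 3]
  = (1/3)    [3 ≡ 3 mod 8 ⇒ (2/3) = -1]
  = 1    [(1/3) = 1]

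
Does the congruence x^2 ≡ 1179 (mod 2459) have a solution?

(1179|2459)
  = -(2459|1179)    [QR: both ≡ 3 mod 4, sign flips]
  = -(101|1179)    [2459 ≡ 101 mod 1179]
  = -(1179|101)    [QR: 101 ≡ 1 mod 4, sign kept]
  = -(68|101)    [1179 ≡ 68 mod 101]
  = -(17|101)    [101 ≡ 5 mod 8 ⇒ (2|101)^2 = +1]
  = -(101|17)    [QR: 17 ≡ 1 mod 4, sign kept]
  = -(16|17)    [101 ≡ 16 mod 17]
  = -(1|17)    [17 ≡ 1 mod 8 ⇒ (2|17)^4 = +1]
  = -1    [(1|17) = 1]
(1179|2459) = -1, and 2459 is prime, so 1179 is not a quadratic residue mod 2459.

no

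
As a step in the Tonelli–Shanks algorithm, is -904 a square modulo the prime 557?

no

Reduce the numerator: -904 ≡ 210 (mod 557), so (-904|557) = (210|557).
Factor out 2: 210 = 2·105. Since 557 ≡ 5 (mod 8), (2|557) = -1. Now have -(105|557).
105 ≡ 1 (mod 4), so quadratic reciprocity gives (105|557) = (557|105). Reduce: 557 ≡ 32 (mod 105). Now have -(32|105).
Factor out 2: 32 = 2^5. Since 105 ≡ 1 (mod 8), (2|105) = +1, and (2|105)^5 = +1. Now have -(1|105).
(1|105) = 1. Collecting the sign factors: -1.
The Legendre symbol is -1, so x^2 ≡ -904 (mod 557) has no solution.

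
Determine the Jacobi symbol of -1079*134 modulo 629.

By multiplicativity, (-1079·134 / 629) = (-1079 / 629)·(134 / 629).
First factor (-1079 / 629):
Reduce the numerator: -1079 ≡ 179 (mod 629), so (-1079 / 629) = (179 / 629).
629 ≡ 1 (mod 4), so quadratic reciprocity gives (179 / 629) = (629 / 179). Reduce: 629 ≡ 92 (mod 179). Now have (92 / 179).
Factor out 2: 92 = 2^2·23. Since 179 ≡ 3 (mod 8), (2 / 179) = -1, and (2 / 179)^2 = +1. Now have (23 / 179).
Both 23 ≡ 3 and 179 ≡ 3 (mod 4), so reciprocity gives (23 / 179) = -(179 / 23). Reduce: 179 ≡ 18 (mod 23). Now have -(18 / 23).
Factor out 2: 18 = 2·9. Since 23 ≡ 7 (mod 8), (2 / 23) = +1. Now have -(9 / 23).
9 ≡ 1 (mod 4), so quadratic reciprocity gives (9 / 23) = (23 / 9). Reduce: 23 ≡ 5 (mod 9). Now have -(5 / 9).
5 ≡ 1 (mod 4), so quadratic reciprocity gives (5 / 9) = (9 / 5). Reduce: 9 ≡ 4 (mod 5). Now have -(4 / 5).
Factor out 2: 4 = 2^2. Since 5 ≡ 5 (mod 8), (2 / 5) = -1, and (2 / 5)^2 = +1. Now have -(1 / 5).
(1 / 5) = 1. Collecting the sign factors: -1.
Second factor (134 / 629):
Factor out 2: 134 = 2·67. Since 629 ≡ 5 (mod 8), (2 / 629) = -1. Now have -(67 / 629).
629 ≡ 1 (mod 4), so quadratic reciprocity gives (67 / 629) = (629 / 67). Reduce: 629 ≡ 26 (mod 67). Now have -(26 / 67).
Factor out 2: 26 = 2·13. Since 67 ≡ 3 (mod 8), (2 / 67) = -1. Now have (13 / 67).
13 ≡ 1 (mod 4), so quadratic reciprocity gives (13 / 67) = (67 / 13). Reduce: 67 ≡ 2 (mod 13). Now have (2 / 13).
Factor out 2: 2 = 2. Since 13 ≡ 5 (mod 8), (2 / 13) = -1. Now have -(1 / 13).
(1 / 13) = 1. Collecting the sign factors: -1.
Product: (-1)·(-1) = 1.

1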